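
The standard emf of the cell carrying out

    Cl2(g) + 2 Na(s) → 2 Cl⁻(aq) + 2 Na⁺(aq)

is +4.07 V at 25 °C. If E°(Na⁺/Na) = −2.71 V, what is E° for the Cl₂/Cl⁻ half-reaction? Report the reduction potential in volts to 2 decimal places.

+1.36 V

In the reaction as written the Cl₂/Cl⁻ couple is reduced (cathode) and Na⁺/Na is oxidized (anode), so E°cell = E°(Cl₂/Cl⁻) − E°(Na⁺/Na).
E°(Cl₂/Cl⁻) = E°cell + E°(anode) = +4.07 + (−2.71) = +1.36 V.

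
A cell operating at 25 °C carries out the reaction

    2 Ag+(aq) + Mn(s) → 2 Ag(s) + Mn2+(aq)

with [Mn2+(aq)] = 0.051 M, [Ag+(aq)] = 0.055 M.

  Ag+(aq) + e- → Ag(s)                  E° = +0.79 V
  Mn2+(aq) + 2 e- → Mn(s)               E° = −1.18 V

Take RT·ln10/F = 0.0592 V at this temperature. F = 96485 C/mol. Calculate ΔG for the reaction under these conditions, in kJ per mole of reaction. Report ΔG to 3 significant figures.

E°cell = +0.79 − (−1.18) = +1.97 V; the balanced reaction transfers n = 2 electrons.
Here Q = [Mn2+(aq)] / [Ag+(aq)]^2 = 16.9 (log Q = 1.227), giving E = +1.97 − (0.0592/2)·(1.227) = +1.9337 V.
Finally ΔG = −nFE = −(2)(96485 C/mol)(+1.9337 V) = −373 kJ/mol.

−373 kJ/mol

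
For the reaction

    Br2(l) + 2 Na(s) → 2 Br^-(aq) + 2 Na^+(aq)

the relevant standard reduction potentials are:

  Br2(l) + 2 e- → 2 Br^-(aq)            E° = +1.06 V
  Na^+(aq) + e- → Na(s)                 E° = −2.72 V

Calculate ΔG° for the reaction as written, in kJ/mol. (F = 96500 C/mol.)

−730 kJ/mol

In the reaction as written Br2(l) is reduced, so the Br₂/Br⁻ couple is the cathode and Na⁺/Na is the anode.
E°cell = +1.06 − (−2.72) = +3.78 V; balancing electrons gives n = 2.
ΔG° = −nFE°cell = −(2)(96500)(+3.78) J/mol = −730 kJ/mol.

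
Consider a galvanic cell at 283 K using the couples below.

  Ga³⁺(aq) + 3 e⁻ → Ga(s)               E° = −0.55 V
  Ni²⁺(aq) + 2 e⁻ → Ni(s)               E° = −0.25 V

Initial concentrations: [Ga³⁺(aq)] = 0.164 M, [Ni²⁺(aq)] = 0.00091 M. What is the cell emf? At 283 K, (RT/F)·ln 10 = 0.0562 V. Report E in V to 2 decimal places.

+0.23 V

The Ni²⁺/Ni couple has the more positive E°, so it is the cathode; Ga³⁺/Ga is the anode.
E°cell = E°cat − E°an = −0.25 − (−0.55) = +0.30 V; n = 6.
The balanced reaction is 3 Ni²⁺(aq) + 2 Ga(s) → 3 Ni(s) + 2 Ga³⁺(aq), so Q = [Ga³⁺(aq)]^2 / [Ni²⁺(aq)]^3 = 3.57×10^7 and log Q = 7.553.
E = E° − (0.0562/n)·log Q = +0.30 − (0.0562/6)(7.553) = +0.23 V.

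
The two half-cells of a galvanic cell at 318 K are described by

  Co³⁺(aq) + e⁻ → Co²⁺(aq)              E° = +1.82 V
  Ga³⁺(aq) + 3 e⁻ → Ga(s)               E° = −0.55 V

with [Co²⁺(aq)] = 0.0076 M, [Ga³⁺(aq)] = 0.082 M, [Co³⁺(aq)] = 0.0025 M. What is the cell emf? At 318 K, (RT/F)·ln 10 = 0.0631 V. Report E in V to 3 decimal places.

Since E°(Co³⁺/Co²⁺) > E°(Ga³⁺/Ga), Co³⁺/Co²⁺ serves as the cathode.
E°cell = E°cat − E°an = +1.82 − (−0.55) = +2.37 V; n = 3.
Balancing gives 3 Co³⁺(aq) + Ga(s) → 3 Co²⁺(aq) + Ga³⁺(aq); hence Q = ([Co²⁺(aq)]^3·[Ga³⁺(aq)]) / [Co³⁺(aq)]^3 = 2.3 (log Q = 0.362).
Applying E = E° − (RT ln10/nF)·log Q gives +2.37 − (0.0631/3)(0.362) = +2.362 V.

+2.362 V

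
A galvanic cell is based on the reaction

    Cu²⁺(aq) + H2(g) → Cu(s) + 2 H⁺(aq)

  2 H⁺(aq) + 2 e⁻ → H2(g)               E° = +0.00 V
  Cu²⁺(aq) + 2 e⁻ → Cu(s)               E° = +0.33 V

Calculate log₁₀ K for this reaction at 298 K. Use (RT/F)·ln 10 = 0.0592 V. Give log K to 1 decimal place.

The Cu²⁺/Cu couple is reduced (cathode); E°cell = +0.33 − (+0.00) = +0.33 V with n = 2.
At equilibrium E = 0, so log K = nE°cell / 0.0592 = (2)(+0.33) / 0.0592 = 11.1.

log K = 11.1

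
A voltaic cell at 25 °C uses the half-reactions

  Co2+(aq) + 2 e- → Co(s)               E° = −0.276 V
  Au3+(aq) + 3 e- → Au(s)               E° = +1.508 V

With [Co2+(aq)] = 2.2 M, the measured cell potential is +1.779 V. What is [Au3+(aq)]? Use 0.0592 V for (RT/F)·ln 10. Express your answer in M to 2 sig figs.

With Au³⁺/Au at the cathode and Co²⁺/Co at the anode, E°cell = +1.508 − (−0.276) = +1.784 V (n = 6).
Rearranging E = E° − (0.0592/n)·log Q gives log Q = 6(+1.784 − (+1.779))/0.0592 = 0.507.
Balancing electrons gives 2 Au3+(aq) + 3 Co(s) → 2 Au(s) + 3 Co2+(aq); thus Q = [Co2+(aq)]^3 / [Au3+(aq)]^2.
Substituting the known concentrations and solving, log [Au3+(aq)] = 0.260 and [Au3+(aq)] = 1.8 M.

1.8 M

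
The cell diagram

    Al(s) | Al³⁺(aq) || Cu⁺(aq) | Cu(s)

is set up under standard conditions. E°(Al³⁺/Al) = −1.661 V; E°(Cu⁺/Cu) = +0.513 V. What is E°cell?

By convention the left-hand electrode in cell notation is the anode (oxidation) and the right-hand electrode is the cathode (reduction).
E°cell = E°(right) − E°(left) = +0.513 − (−1.661) = +2.174 V.

+2.174 V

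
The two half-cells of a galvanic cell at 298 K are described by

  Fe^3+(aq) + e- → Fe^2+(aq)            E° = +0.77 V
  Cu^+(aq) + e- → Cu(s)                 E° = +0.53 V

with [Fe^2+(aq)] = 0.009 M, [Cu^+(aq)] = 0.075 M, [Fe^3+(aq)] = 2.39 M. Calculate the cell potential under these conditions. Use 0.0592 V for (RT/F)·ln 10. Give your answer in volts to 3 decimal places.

The Fe³⁺/Fe²⁺ couple has the more positive E°, so it is the cathode; Cu⁺/Cu is the anode.
E°cell = +0.77 − (+0.53) = +0.24 V, with n = 1 electron transferred.
The balanced reaction is Fe^3+(aq) + Cu(s) → Fe^2+(aq) + Cu^+(aq), so Q = ([Fe^2+(aq)]·[Cu^+(aq)]) / [Fe^3+(aq)] = 0.000282 and log Q = −3.549.
E = E° − (0.0592/n)·log Q = +0.24 − (0.0592/1)(−3.549) = +0.450 V.

+0.450 V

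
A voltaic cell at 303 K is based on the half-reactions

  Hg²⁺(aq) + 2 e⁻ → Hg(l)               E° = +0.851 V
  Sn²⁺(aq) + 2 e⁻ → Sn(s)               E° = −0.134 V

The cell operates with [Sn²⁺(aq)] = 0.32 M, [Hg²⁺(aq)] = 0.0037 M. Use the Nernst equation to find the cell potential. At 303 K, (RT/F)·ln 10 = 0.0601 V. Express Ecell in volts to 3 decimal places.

+0.927 V

Hg²⁺/Hg is reduced (cathode, E° = +0.851 V) and Sn²⁺/Sn is oxidized (anode).
E°cell = +0.851 − (−0.134) = +0.985 V, with n = 2 electrons transferred.
Balancing gives Hg²⁺(aq) + Sn(s) → Hg(l) + Sn²⁺(aq); hence Q = [Sn²⁺(aq)] / [Hg²⁺(aq)] = 86.5 (log Q = 1.937).
By the Nernst equation, E = +0.985 − (0.0601/2)·(1.937) = +0.927 V.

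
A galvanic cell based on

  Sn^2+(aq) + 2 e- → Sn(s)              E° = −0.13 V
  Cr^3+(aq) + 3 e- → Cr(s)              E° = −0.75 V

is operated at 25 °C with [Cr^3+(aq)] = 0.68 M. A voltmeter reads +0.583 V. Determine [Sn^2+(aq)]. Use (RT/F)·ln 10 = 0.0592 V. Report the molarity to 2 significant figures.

0.043 M

Sn²⁺/Sn is the cathode (higher E°); E°cell = −0.13 − (−0.75) = +0.62 V with n = 6.
From the Nernst equation, log Q = n(E° − E)/0.0592 = 6·(+0.62 − (+0.583))/0.0592 = 3.750.
For 3 Sn^2+(aq) + 2 Cr(s) → 3 Sn(s) + 2 Cr^3+(aq), the reaction quotient is Q = [Cr^3+(aq)]^2 / [Sn^2+(aq)]^3.
Substituting the known concentrations and solving, log [Sn^2+(aq)] = −1.362 and [Sn^2+(aq)] = 0.043 M.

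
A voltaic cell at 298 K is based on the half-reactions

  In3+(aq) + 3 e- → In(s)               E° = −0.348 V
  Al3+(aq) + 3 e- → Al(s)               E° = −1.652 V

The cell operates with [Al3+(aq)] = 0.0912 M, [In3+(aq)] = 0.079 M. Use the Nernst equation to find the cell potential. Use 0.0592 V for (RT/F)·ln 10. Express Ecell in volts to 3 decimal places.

Since E°(In³⁺/In) > E°(Al³⁺/Al), In³⁺/In serves as the cathode.
The standard potential is −0.348 − (−1.652) = +1.304 V and the balanced reaction transfers n = 3 electrons.
The balanced reaction is In3+(aq) + Al(s) → In(s) + Al3+(aq), so Q = [Al3+(aq)] / [In3+(aq)] = 1.15 and log Q = 0.062.
Applying E = E° − (RT ln10/nF)·log Q gives +1.304 − (0.0592/3)(0.062) = +1.303 V.

+1.303 V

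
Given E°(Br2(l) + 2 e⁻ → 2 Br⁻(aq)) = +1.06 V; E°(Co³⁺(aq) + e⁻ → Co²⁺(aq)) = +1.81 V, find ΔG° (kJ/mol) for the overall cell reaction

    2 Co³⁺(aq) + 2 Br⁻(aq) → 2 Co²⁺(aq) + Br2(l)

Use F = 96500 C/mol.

−145 kJ/mol

In the reaction as written Co³⁺(aq) is reduced, so the Co³⁺/Co²⁺ couple is the cathode and Br₂/Br⁻ is the anode.
E°cell = +1.81 − (+1.06) = +0.75 V; balancing electrons gives n = 2.
ΔG° = −nFE°cell = −(2)(96500)(+0.75) J/mol = −145 kJ/mol.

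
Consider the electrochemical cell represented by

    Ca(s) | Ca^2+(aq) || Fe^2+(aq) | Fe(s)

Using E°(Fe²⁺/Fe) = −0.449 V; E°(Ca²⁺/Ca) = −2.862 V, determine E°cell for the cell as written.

+2.413 V

By convention the left-hand electrode in cell notation is the anode (oxidation) and the right-hand electrode is the cathode (reduction).
E°cell = E°(right) − E°(left) = −0.449 − (−2.862) = +2.413 V.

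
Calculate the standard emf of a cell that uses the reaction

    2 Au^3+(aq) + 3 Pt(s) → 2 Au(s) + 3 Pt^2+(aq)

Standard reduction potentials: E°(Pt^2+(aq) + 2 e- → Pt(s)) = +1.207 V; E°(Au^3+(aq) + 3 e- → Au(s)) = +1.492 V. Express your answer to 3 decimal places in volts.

+0.285 V

In the reaction as written, Au^3+(aq) is reduced (cathode) and Pt^2+(aq) is produced by oxidation at the anode.
E°cell = E°(cathode) − E°(anode) = +1.492 − (+1.207) = +0.285 V.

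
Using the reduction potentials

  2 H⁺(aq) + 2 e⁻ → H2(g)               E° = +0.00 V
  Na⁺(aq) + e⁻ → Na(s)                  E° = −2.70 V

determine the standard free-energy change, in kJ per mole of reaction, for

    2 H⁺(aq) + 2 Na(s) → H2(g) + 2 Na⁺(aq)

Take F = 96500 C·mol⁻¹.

In the reaction as written H⁺(aq) is reduced, so the 2H⁺/H₂ couple is the cathode and Na⁺/Na is the anode.
E°cell = +0.00 − (−2.70) = +2.70 V; balancing electrons gives n = 2.
ΔG° = −nFE°cell = −(2)(96500)(+2.70) J/mol = −521 kJ/mol.

−521 kJ/mol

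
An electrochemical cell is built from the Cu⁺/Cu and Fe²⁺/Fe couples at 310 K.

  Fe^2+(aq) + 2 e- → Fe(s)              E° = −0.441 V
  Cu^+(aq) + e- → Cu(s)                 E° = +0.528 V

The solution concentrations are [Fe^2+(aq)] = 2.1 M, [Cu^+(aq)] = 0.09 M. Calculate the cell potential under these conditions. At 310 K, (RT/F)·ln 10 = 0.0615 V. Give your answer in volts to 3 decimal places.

+0.895 V

Cu⁺/Cu is reduced (cathode, E° = +0.528 V) and Fe²⁺/Fe is oxidized (anode).
E°cell = E°cat − E°an = +0.528 − (−0.441) = +0.969 V; n = 2.
Balancing gives 2 Cu^+(aq) + Fe(s) → 2 Cu(s) + Fe^2+(aq); hence Q = [Fe^2+(aq)] / [Cu^+(aq)]^2 = 259 (log Q = 2.414).
Applying E = E° − (RT ln10/nF)·log Q gives +0.969 − (0.0615/2)(2.414) = +0.895 V.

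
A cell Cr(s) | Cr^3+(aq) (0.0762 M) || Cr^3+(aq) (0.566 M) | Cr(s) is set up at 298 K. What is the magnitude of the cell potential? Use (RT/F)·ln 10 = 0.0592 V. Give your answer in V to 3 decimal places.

0.017 V

For a concentration cell E°cell = 0, since both electrodes use the same couple.
The compartment with the higher Cr^3+(aq) concentration (0.566 M) acts as the cathode; ions are reduced there and produced at the dilute (0.0762 M) anode.
With n = 3, Ecell = −(0.0592/3)·log([dilute]/[conc]) = −(0.0592/3)·log(0.0762/0.566) = +0.017 V.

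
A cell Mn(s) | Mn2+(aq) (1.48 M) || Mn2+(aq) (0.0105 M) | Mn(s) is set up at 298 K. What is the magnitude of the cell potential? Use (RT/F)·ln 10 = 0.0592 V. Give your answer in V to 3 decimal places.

For a concentration cell E°cell = 0, since both electrodes use the same couple.
The compartment with the higher Mn2+(aq) concentration (1.48 M) acts as the cathode; ions are reduced there and produced at the dilute (0.0105 M) anode.
With n = 2, Ecell = −(0.0592/2)·log([dilute]/[conc]) = −(0.0592/2)·log(0.0105/1.48) = +0.064 V.

0.064 V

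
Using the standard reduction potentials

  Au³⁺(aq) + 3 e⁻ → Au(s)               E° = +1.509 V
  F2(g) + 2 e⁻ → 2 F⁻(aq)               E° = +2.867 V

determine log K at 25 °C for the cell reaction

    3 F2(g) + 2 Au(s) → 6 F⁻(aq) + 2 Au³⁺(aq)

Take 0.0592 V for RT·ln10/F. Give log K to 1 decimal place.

The F₂/F⁻ couple is reduced (cathode); E°cell = +2.867 − (+1.509) = +1.358 V with n = 6.
At equilibrium E = 0, so log K = nE°cell / 0.0592 = (6)(+1.358) / 0.0592 = 137.6.

log K = 137.6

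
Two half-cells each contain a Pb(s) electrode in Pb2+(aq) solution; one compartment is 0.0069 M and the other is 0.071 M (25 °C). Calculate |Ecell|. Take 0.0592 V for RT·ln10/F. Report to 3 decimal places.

0.030 V

For a concentration cell E°cell = 0, since both electrodes use the same couple.
The compartment with the higher Pb2+(aq) concentration (0.071 M) acts as the cathode; ions are reduced there and produced at the dilute (0.0069 M) anode.
With n = 2, Ecell = −(0.0592/2)·log([dilute]/[conc]) = −(0.0592/2)·log(0.0069/0.071) = +0.030 V.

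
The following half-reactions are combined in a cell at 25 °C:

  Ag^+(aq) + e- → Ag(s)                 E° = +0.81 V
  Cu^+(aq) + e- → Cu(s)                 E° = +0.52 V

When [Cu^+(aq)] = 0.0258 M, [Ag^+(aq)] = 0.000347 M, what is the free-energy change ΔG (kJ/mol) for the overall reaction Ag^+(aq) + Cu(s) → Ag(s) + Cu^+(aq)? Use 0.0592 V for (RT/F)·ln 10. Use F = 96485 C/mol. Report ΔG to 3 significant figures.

The standard cell potential is +0.81 − (+0.52) = +0.29 V, with n = 1 electron in the balanced equation.
Q = [Cu^+(aq)] / [Ag^+(aq)] = 74.4, so log Q = 1.871 and E = +0.29 − (0.0592/1)(1.871) = +0.1792 V.
Finally ΔG = −nFE = −(1)(96485 C/mol)(+0.1792 V) = −17.3 kJ/mol.

−17.3 kJ/mol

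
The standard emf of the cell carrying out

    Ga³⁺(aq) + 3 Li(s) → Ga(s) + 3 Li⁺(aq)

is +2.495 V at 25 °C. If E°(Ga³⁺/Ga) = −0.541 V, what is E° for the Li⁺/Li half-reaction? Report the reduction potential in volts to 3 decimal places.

In the reaction as written the Ga³⁺/Ga couple is reduced (cathode) and Li⁺/Li is oxidized (anode), so E°cell = E°(Ga³⁺/Ga) − E°(Li⁺/Li).
E°(Li⁺/Li) = E°(cathode) − E°cell = −0.541 − (+2.495) = −3.036 V.

−3.036 V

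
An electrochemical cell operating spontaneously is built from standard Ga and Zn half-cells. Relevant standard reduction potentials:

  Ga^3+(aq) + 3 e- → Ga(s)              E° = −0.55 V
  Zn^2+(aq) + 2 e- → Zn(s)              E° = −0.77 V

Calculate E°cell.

Of the two couples in this cell, the one with the more positive reduction potential is reduced at the cathode: here that is Ga³⁺/Ga (−0.55 V); Zn²⁺/Zn (−0.77 V) is the anode.
E°cell = E°(cathode) − E°(anode) = −0.55 − (−0.77) = +0.22 V.

+0.22 V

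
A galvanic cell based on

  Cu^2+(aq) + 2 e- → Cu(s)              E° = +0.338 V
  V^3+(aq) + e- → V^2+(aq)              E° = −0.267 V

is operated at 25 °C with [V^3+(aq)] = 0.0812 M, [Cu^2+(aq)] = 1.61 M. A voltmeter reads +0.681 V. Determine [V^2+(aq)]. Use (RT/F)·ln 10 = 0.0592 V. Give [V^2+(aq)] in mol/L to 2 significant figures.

Cu²⁺/Cu is the cathode (higher E°); E°cell = +0.338 − (−0.267) = +0.605 V with n = 2.
Since E = E° − (0.0592/n)·log Q, log Q = n(E° − E)/0.0592 = −2.568.
For Cu^2+(aq) + 2 V^2+(aq) → Cu(s) + 2 V^3+(aq), the reaction quotient is Q = [V^3+(aq)]^2 / ([Cu^2+(aq)]·[V^2+(aq)]^2).
Isolating [V^2+(aq)] in Q = 10^{−2.568} yields log [V^2+(aq)] = 0.090, i.e. 1.2 M.

1.2 M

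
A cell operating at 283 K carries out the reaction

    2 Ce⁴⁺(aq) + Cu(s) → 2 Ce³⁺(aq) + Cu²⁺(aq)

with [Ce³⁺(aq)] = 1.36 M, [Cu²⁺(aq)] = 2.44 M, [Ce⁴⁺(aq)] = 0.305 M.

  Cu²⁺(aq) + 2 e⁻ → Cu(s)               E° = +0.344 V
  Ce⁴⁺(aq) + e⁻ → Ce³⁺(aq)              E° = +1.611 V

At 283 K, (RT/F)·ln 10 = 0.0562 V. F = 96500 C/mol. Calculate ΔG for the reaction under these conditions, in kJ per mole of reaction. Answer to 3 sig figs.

−235 kJ/mol

With Ce⁴⁺/Ce³⁺ reduced at the cathode, E°cell = +1.611 − (+0.344) = +1.267 V and n = 2.
Here Q = ([Ce³⁺(aq)]^2·[Cu²⁺(aq)]) / [Ce⁴⁺(aq)]^2 = 48.5 (log Q = 1.686), giving E = +1.267 − (0.0562/2)·(1.686) = +1.2196 V.
Finally ΔG = −nFE = −(2)(96500 C/mol)(+1.2196 V) = −235 kJ/mol.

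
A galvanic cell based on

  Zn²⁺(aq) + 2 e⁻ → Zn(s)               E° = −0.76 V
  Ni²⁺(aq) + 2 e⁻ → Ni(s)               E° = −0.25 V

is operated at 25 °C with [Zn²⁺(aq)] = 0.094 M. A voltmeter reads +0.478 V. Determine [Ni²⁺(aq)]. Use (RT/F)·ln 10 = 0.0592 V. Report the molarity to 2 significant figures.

The Ni²⁺/Ni couple has the larger reduction potential, so it is the cathode: E°cell = −0.25 − (−0.76) = +0.51 V and n = 2.
Rearranging E = E° − (0.0592/n)·log Q gives log Q = 2(+0.51 − (+0.478))/0.0592 = 1.081.
Balancing electrons gives Ni²⁺(aq) + Zn(s) → Ni(s) + Zn²⁺(aq); thus Q = [Zn²⁺(aq)] / [Ni²⁺(aq)].
Isolating [Ni²⁺(aq)] in Q = 10^{1.081} yields log [Ni²⁺(aq)] = −2.108, i.e. 0.0078 M.

0.0078 M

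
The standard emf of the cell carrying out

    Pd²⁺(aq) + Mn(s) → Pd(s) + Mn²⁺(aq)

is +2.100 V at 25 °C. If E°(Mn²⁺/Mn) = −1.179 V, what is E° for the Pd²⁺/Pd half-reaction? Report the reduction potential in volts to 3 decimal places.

In the reaction as written the Pd²⁺/Pd couple is reduced (cathode) and Mn²⁺/Mn is oxidized (anode), so E°cell = E°(Pd²⁺/Pd) − E°(Mn²⁺/Mn).
E°(Pd²⁺/Pd) = E°cell + E°(anode) = +2.100 + (−1.179) = +0.921 V.

+0.921 V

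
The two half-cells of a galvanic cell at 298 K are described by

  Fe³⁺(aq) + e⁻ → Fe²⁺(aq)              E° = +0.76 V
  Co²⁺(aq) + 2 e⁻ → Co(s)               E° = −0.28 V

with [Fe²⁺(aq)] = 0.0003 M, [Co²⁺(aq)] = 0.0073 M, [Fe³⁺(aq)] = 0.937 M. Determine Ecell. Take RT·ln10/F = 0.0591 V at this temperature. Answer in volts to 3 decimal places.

+1.310 V

Fe³⁺/Fe²⁺ is reduced (cathode, E° = +0.76 V) and Co²⁺/Co is oxidized (anode).
The standard potential is +0.76 − (−0.28) = +1.04 V and the balanced reaction transfers n = 2 electrons.
The balanced reaction is 2 Fe³⁺(aq) + Co(s) → 2 Fe²⁺(aq) + Co²⁺(aq), so Q = ([Fe²⁺(aq)]^2·[Co²⁺(aq)]) / [Fe³⁺(aq)]^2 = 7.48×10^−10 and log Q = −9.126.
Applying E = E° − (RT ln10/nF)·log Q gives +1.04 − (0.0591/2)(−9.126) = +1.310 V.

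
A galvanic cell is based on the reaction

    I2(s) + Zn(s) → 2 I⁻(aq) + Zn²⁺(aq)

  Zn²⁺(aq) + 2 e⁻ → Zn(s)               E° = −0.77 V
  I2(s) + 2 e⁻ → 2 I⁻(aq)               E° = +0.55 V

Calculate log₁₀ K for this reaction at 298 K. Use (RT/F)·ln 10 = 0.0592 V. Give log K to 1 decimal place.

The I₂/I⁻ couple is reduced (cathode); E°cell = +0.55 − (−0.77) = +1.32 V with n = 2.
At equilibrium E = 0, so log K = nE°cell / 0.0592 = (2)(+1.32) / 0.0592 = 44.6.

log K = 44.6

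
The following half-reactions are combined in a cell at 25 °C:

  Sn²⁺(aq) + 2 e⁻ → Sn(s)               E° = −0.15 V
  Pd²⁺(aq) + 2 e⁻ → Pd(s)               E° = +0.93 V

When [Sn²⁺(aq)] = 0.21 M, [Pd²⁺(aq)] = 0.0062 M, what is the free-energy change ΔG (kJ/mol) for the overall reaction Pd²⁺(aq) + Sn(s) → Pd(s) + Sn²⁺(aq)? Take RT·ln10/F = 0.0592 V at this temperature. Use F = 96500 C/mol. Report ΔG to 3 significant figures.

−200 kJ/mol

With Pd²⁺/Pd reduced at the cathode, E°cell = +0.93 − (−0.15) = +1.08 V and n = 2.
Here Q = [Sn²⁺(aq)] / [Pd²⁺(aq)] = 33.9 (log Q = 1.530), giving E = +1.08 − (0.0592/2)·(1.530) = +1.0347 V.
Finally ΔG = −nFE = −(2)(96500 C/mol)(+1.0347 V) = −200 kJ/mol.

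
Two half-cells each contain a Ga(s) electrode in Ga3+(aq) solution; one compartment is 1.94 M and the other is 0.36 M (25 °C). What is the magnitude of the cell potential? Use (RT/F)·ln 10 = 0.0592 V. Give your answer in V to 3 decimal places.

0.014 V

For a concentration cell E°cell = 0, since both electrodes use the same couple.
The compartment with the higher Ga3+(aq) concentration (1.94 M) acts as the cathode; ions are reduced there and produced at the dilute (0.36 M) anode.
With n = 3, Ecell = −(0.0592/3)·log([dilute]/[conc]) = −(0.0592/3)·log(0.36/1.94) = +0.014 V.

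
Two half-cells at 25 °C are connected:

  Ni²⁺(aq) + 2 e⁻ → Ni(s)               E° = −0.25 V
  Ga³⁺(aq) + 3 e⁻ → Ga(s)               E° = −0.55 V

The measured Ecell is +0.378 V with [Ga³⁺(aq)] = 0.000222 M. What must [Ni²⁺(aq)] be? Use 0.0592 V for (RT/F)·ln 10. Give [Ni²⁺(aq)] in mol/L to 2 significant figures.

1.6 M

The Ni²⁺/Ni couple has the larger reduction potential, so it is the cathode: E°cell = −0.25 − (−0.55) = +0.30 V and n = 6.
From the Nernst equation, log Q = n(E° − E)/0.0592 = 6·(+0.30 − (+0.378))/0.0592 = −7.905.
Balancing electrons gives 3 Ni²⁺(aq) + 2 Ga(s) → 3 Ni(s) + 2 Ga³⁺(aq); thus Q = [Ga³⁺(aq)]^2 / [Ni²⁺(aq)]^3.
Solving for the unknown gives log [Ni²⁺(aq)] = 0.199, so [Ni²⁺(aq)] ≈ 1.6 M.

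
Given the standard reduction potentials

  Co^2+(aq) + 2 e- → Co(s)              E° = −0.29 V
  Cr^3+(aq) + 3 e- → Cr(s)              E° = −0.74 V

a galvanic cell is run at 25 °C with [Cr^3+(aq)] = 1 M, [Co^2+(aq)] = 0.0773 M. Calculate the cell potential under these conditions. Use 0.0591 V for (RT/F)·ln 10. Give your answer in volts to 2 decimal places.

+0.42 V

Since E°(Co²⁺/Co) > E°(Cr³⁺/Cr), Co²⁺/Co serves as the cathode.
The standard potential is −0.29 − (−0.74) = +0.45 V and the balanced reaction transfers n = 6 electrons.
For the overall reaction 3 Co^2+(aq) + 2 Cr(s) → 3 Co(s) + 2 Cr^3+(aq), Q = [Cr^3+(aq)]^2 / [Co^2+(aq)]^3 = 2.17×10^3, giving log Q = 3.335.
E = E° − (0.0591/n)·log Q = +0.45 − (0.0591/6)(3.335) = +0.42 V.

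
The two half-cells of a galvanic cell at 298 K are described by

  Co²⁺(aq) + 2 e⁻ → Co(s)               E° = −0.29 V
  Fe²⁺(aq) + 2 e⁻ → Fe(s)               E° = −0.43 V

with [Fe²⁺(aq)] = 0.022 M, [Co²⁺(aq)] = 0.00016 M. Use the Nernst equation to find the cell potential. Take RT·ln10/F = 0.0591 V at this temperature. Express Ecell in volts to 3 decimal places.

The Co²⁺/Co couple has the more positive E°, so it is the cathode; Fe²⁺/Fe is the anode.
E°cell = −0.29 − (−0.43) = +0.14 V, with n = 2 electrons transferred.
The balanced reaction is Co²⁺(aq) + Fe(s) → Co(s) + Fe²⁺(aq), so Q = [Fe²⁺(aq)] / [Co²⁺(aq)] = 137 and log Q = 2.138.
By the Nernst equation, E = +0.14 − (0.0591/2)·(2.138) = +0.077 V.

+0.077 V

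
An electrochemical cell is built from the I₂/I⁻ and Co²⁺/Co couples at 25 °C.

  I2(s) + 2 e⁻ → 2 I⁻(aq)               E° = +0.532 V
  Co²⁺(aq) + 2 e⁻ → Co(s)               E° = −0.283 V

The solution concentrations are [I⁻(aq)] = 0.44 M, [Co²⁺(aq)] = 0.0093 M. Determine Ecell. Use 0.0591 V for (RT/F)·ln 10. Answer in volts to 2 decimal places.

I₂/I⁻ is reduced (cathode, E° = +0.532 V) and Co²⁺/Co is oxidized (anode).
E°cell = E°cat − E°an = +0.532 − (−0.283) = +0.815 V; n = 2.
Balancing gives I2(s) + Co(s) → 2 I⁻(aq) + Co²⁺(aq); hence Q = [I⁻(aq)]^2·[Co²⁺(aq)] = 0.0018 (log Q = −2.745).
Applying E = E° − (RT ln10/nF)·log Q gives +0.815 − (0.0591/2)(−2.745) = +0.90 V.

+0.90 V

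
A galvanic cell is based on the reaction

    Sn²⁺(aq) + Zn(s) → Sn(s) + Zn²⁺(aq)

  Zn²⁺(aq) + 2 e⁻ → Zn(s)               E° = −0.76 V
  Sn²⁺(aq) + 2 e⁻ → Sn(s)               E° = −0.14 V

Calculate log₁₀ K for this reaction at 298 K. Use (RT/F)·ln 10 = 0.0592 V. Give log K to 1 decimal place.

The Sn²⁺/Sn couple is reduced (cathode); E°cell = −0.14 − (−0.76) = +0.62 V with n = 2.
At equilibrium E = 0, so log K = nE°cell / 0.0592 = (2)(+0.62) / 0.0592 = 20.9.

log K = 20.9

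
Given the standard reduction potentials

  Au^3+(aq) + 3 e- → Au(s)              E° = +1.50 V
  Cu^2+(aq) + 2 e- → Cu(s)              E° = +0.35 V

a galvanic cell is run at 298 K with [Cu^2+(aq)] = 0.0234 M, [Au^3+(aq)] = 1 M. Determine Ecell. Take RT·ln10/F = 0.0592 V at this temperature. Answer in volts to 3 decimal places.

+1.198 V

The Au³⁺/Au couple has the more positive E°, so it is the cathode; Cu²⁺/Cu is the anode.
The standard potential is +1.50 − (+0.35) = +1.15 V and the balanced reaction transfers n = 6 electrons.
Balancing gives 2 Au^3+(aq) + 3 Cu(s) → 2 Au(s) + 3 Cu^2+(aq); hence Q = [Cu^2+(aq)]^3 / [Au^3+(aq)]^2 = 1.28×10^−5 (log Q = −4.892).
By the Nernst equation, E = +1.15 − (0.0592/6)·(−4.892) = +1.198 V.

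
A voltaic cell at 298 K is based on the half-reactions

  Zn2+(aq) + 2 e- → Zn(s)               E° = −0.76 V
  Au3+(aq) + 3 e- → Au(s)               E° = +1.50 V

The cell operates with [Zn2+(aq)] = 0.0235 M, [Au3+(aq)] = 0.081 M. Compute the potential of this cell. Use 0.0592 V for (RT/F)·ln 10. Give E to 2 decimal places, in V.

The Au³⁺/Au couple has the more positive E°, so it is the cathode; Zn²⁺/Zn is the anode.
The standard potential is +1.50 − (−0.76) = +2.26 V and the balanced reaction transfers n = 6 electrons.
For the overall reaction 2 Au3+(aq) + 3 Zn(s) → 2 Au(s) + 3 Zn2+(aq), Q = [Zn2+(aq)]^3 / [Au3+(aq)]^2 = 0.00198, giving log Q = −2.704.
By the Nernst equation, E = +2.26 − (0.0592/6)·(−2.704) = +2.29 V.

+2.29 V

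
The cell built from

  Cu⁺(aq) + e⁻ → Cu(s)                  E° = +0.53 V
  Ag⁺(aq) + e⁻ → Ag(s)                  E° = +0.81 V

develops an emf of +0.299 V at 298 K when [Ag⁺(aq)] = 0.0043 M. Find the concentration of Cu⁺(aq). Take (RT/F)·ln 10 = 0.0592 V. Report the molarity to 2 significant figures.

0.0021 M

With Ag⁺/Ag at the cathode and Cu⁺/Cu at the anode, E°cell = +0.81 − (+0.53) = +0.28 V (n = 1).
Rearranging E = E° − (0.0592/n)·log Q gives log Q = 1(+0.28 − (+0.299))/0.0592 = −0.321.
Balancing electrons gives Ag⁺(aq) + Cu(s) → Ag(s) + Cu⁺(aq); thus Q = [Cu⁺(aq)] / [Ag⁺(aq)].
Isolating [Cu⁺(aq)] in Q = 10^{−0.321} yields log [Cu⁺(aq)] = −2.688, i.e. 0.0021 M.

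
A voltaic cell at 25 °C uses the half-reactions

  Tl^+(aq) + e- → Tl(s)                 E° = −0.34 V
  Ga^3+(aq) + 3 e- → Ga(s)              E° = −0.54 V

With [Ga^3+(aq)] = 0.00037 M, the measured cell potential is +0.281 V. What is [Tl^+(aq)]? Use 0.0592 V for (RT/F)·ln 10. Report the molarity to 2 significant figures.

1.7 M

With Tl⁺/Tl at the cathode and Ga³⁺/Ga at the anode, E°cell = −0.34 − (−0.54) = +0.20 V (n = 3).
From the Nernst equation, log Q = n(E° − E)/0.0592 = 3·(+0.20 − (+0.281))/0.0592 = −4.105.
Balancing electrons gives 3 Tl^+(aq) + Ga(s) → 3 Tl(s) + Ga^3+(aq); thus Q = [Ga^3+(aq)] / [Tl^+(aq)]^3.
Substituting the known concentrations and solving, log [Tl^+(aq)] = 0.224 and [Tl^+(aq)] = 1.7 M.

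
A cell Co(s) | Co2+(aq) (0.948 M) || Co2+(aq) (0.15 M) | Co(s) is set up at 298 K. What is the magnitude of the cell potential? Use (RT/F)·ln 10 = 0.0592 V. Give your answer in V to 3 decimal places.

0.024 V

For a concentration cell E°cell = 0, since both electrodes use the same couple.
The compartment with the higher Co2+(aq) concentration (0.948 M) acts as the cathode; ions are reduced there and produced at the dilute (0.15 M) anode.
With n = 2, Ecell = −(0.0592/2)·log([dilute]/[conc]) = −(0.0592/2)·log(0.15/0.948) = +0.024 V.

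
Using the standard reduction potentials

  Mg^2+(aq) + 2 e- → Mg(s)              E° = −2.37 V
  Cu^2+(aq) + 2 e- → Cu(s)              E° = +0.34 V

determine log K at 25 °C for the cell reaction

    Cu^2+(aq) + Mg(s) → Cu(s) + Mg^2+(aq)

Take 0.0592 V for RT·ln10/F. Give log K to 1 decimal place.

The Cu²⁺/Cu couple is reduced (cathode); E°cell = +0.34 − (−2.37) = +2.71 V with n = 2.
At equilibrium E = 0, so log K = nE°cell / 0.0592 = (2)(+2.71) / 0.0592 = 91.6.

log K = 91.6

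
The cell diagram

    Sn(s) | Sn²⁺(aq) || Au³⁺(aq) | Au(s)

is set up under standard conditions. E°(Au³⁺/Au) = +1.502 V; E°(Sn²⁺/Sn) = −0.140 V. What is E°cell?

+1.642 V

By convention the left-hand electrode in cell notation is the anode (oxidation) and the right-hand electrode is the cathode (reduction).
E°cell = E°(right) − E°(left) = +1.502 − (−0.140) = +1.642 V.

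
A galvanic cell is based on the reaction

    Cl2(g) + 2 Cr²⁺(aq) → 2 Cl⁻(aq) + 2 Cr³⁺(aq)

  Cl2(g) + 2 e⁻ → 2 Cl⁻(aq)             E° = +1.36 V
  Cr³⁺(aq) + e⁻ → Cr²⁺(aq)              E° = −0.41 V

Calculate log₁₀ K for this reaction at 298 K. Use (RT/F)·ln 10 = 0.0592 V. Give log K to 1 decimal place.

The Cl₂/Cl⁻ couple is reduced (cathode); E°cell = +1.36 − (−0.41) = +1.77 V with n = 2.
At equilibrium E = 0, so log K = nE°cell / 0.0592 = (2)(+1.77) / 0.0592 = 59.8.

log K = 59.8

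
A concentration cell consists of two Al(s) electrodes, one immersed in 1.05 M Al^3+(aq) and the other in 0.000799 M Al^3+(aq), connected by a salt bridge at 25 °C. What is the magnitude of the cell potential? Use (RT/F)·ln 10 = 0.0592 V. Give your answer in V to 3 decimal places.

0.062 V

For a concentration cell E°cell = 0, since both electrodes use the same couple.
The compartment with the higher Al^3+(aq) concentration (1.05 M) acts as the cathode; ions are reduced there and produced at the dilute (0.000799 M) anode.
With n = 3, Ecell = −(0.0592/3)·log([dilute]/[conc]) = −(0.0592/3)·log(0.000799/1.05) = +0.062 V.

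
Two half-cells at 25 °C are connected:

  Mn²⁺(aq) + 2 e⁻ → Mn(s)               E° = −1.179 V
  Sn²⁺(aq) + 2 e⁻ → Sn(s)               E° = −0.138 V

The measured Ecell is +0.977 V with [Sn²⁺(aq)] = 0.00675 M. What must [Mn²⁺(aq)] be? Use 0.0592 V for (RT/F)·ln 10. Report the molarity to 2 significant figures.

The Sn²⁺/Sn couple has the larger reduction potential, so it is the cathode: E°cell = −0.138 − (−1.179) = +1.041 V and n = 2.
Since E = E° − (0.0592/n)·log Q, log Q = n(E° − E)/0.0592 = 2.162.
Balancing electrons gives Sn²⁺(aq) + Mn(s) → Sn(s) + Mn²⁺(aq); thus Q = [Mn²⁺(aq)] / [Sn²⁺(aq)].
Substituting the known concentrations and solving, log [Mn²⁺(aq)] = −0.009 and [Mn²⁺(aq)] = 0.98 M.

0.98 M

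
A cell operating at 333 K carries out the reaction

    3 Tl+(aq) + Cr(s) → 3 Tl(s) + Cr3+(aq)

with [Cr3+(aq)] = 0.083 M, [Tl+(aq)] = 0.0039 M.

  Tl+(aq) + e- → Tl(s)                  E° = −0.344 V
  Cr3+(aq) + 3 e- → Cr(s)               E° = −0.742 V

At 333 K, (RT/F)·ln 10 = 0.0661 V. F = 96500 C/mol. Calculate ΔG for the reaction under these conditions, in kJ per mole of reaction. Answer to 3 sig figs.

−76.0 kJ/mol

With Tl⁺/Tl reduced at the cathode, E°cell = −0.344 − (−0.742) = +0.398 V and n = 3.
Q = [Cr3+(aq)] / [Tl+(aq)]^3 = 1.4×10^6, so log Q = 6.146 and E = +0.398 − (0.0661/3)(6.146) = +0.2626 V.
Finally ΔG = −nFE = −(3)(96500 C/mol)(+0.2626 V) = −76.0 kJ/mol.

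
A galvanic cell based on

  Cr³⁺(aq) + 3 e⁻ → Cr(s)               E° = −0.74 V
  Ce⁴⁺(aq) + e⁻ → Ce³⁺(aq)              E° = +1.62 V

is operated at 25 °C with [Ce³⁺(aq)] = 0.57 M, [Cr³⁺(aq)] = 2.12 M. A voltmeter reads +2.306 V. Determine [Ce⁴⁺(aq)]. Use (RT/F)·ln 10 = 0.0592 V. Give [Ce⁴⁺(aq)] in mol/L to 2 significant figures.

With Ce⁴⁺/Ce³⁺ at the cathode and Cr³⁺/Cr at the anode, E°cell = +1.62 − (−0.74) = +2.36 V (n = 3).
Since E = E° − (0.0592/n)·log Q, log Q = n(E° − E)/0.0592 = 2.736.
For 3 Ce⁴⁺(aq) + Cr(s) → 3 Ce³⁺(aq) + Cr³⁺(aq), the reaction quotient is Q = ([Ce³⁺(aq)]^3·[Cr³⁺(aq)]) / [Ce⁴⁺(aq)]^3.
Substituting the known concentrations and solving, log [Ce⁴⁺(aq)] = −1.047 and [Ce⁴⁺(aq)] = 0.090 M.

0.090 M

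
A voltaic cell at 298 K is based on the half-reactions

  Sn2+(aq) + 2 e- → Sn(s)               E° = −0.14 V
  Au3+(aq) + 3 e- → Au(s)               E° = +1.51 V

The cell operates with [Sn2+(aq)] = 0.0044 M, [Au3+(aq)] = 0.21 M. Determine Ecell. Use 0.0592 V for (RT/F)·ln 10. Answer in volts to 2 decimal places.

+1.71 V

Au³⁺/Au is reduced (cathode, E° = +1.51 V) and Sn²⁺/Sn is oxidized (anode).
The standard potential is +1.51 − (−0.14) = +1.65 V and the balanced reaction transfers n = 6 electrons.
For the overall reaction 2 Au3+(aq) + 3 Sn(s) → 2 Au(s) + 3 Sn2+(aq), Q = [Sn2+(aq)]^3 / [Au3+(aq)]^2 = 1.93×10^−6, giving log Q = −5.714.
E = E° − (0.0592/n)·log Q = +1.65 − (0.0592/6)(−5.714) = +1.71 V.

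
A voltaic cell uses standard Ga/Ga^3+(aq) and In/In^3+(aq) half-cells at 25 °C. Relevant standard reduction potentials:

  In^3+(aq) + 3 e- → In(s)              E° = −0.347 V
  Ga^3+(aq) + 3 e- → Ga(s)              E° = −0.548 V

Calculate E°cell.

The In³⁺/In couple has the higher E°, so In ion is reduced (cathode) and Ga is oxidized (anode).
E°cell = E°(cathode) − E°(anode) = −0.347 − (−0.548) = +0.201 V.

+0.201 V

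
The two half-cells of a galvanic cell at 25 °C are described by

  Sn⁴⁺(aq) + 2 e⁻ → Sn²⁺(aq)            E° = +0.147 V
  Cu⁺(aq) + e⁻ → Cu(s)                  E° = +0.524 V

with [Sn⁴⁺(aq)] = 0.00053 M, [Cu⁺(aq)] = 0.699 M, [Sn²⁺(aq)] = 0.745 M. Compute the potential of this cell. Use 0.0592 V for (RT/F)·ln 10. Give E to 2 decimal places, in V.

+0.46 V

Since E°(Cu⁺/Cu) > E°(Sn⁴⁺/Sn²⁺), Cu⁺/Cu serves as the cathode.
The standard potential is +0.524 − (+0.147) = +0.377 V and the balanced reaction transfers n = 2 electrons.
The balanced reaction is 2 Cu⁺(aq) + Sn²⁺(aq) → 2 Cu(s) + Sn⁴⁺(aq), so Q = [Sn⁴⁺(aq)] / ([Cu⁺(aq)]^2·[Sn²⁺(aq)]) = 0.00146 and log Q = −2.837.
By the Nernst equation, E = +0.377 − (0.0592/2)·(−2.837) = +0.46 V.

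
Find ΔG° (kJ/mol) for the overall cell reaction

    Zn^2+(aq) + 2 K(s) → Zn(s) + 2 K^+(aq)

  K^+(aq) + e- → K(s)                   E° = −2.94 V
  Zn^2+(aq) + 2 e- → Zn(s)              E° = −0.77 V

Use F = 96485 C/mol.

In the reaction as written Zn^2+(aq) is reduced, so the Zn²⁺/Zn couple is the cathode and K⁺/K is the anode.
E°cell = −0.77 − (−2.94) = +2.17 V; balancing electrons gives n = 2.
ΔG° = −nFE°cell = −(2)(96485)(+2.17) J/mol = −419 kJ/mol.

−419 kJ/mol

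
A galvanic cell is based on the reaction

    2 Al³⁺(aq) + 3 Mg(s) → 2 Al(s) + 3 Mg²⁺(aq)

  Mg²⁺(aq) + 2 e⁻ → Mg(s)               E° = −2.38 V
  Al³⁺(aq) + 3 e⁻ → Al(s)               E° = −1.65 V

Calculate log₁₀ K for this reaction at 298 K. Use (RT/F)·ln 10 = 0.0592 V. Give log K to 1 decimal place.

log K = 74.0

The Al³⁺/Al couple is reduced (cathode); E°cell = −1.65 − (−2.38) = +0.73 V with n = 6.
At equilibrium E = 0, so log K = nE°cell / 0.0592 = (6)(+0.73) / 0.0592 = 74.0.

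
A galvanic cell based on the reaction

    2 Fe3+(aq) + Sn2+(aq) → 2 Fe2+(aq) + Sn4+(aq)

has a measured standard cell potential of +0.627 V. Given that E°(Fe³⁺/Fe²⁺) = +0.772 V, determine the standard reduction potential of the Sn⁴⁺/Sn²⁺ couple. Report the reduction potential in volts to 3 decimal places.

In the reaction as written the Fe³⁺/Fe²⁺ couple is reduced (cathode) and Sn⁴⁺/Sn²⁺ is oxidized (anode), so E°cell = E°(Fe³⁺/Fe²⁺) − E°(Sn⁴⁺/Sn²⁺).
E°(Sn⁴⁺/Sn²⁺) = E°(cathode) − E°cell = +0.772 − (+0.627) = +0.145 V.

+0.145 V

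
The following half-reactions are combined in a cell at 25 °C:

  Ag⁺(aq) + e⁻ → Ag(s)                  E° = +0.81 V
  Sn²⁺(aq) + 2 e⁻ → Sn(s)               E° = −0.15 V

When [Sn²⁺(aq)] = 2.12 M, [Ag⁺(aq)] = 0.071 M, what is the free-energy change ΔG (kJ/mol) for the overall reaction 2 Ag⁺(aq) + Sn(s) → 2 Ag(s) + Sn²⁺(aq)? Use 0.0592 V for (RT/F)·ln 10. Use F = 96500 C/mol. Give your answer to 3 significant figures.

E°cell = +0.81 − (−0.15) = +0.96 V; the balanced reaction transfers n = 2 electrons.
Q = [Sn²⁺(aq)] / [Ag⁺(aq)]^2 = 421, so log Q = 2.624 and E = +0.96 − (0.0592/2)(2.624) = +0.8823 V.
Then ΔG = −nFE = −2 × 96500 × +0.8823 J/mol = −170 kJ/mol.

−170 kJ/mol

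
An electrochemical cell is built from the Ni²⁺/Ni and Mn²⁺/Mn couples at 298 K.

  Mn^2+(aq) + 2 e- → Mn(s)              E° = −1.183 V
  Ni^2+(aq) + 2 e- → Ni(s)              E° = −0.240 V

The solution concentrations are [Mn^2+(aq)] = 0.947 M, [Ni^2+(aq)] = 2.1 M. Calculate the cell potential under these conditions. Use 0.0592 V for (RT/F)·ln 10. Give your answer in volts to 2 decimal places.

+0.95 V

The Ni²⁺/Ni couple has the more positive E°, so it is the cathode; Mn²⁺/Mn is the anode.
The standard potential is −0.240 − (−1.183) = +0.943 V and the balanced reaction transfers n = 2 electrons.
For the overall reaction Ni^2+(aq) + Mn(s) → Ni(s) + Mn^2+(aq), Q = [Mn^2+(aq)] / [Ni^2+(aq)] = 0.451, giving log Q = −0.346.
Applying E = E° − (RT ln10/nF)·log Q gives +0.943 − (0.0592/2)(−0.346) = +0.95 V.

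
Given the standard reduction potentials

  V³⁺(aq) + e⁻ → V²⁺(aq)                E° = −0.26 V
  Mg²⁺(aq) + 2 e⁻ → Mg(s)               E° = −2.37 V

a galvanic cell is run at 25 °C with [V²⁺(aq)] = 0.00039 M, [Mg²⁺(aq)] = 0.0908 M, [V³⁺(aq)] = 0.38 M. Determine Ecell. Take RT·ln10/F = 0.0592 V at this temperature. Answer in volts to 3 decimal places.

+2.318 V

Since E°(V³⁺/V²⁺) > E°(Mg²⁺/Mg), V³⁺/V²⁺ serves as the cathode.
E°cell = −0.26 − (−2.37) = +2.11 V, with n = 2 electrons transferred.
Balancing gives 2 V³⁺(aq) + Mg(s) → 2 V²⁺(aq) + Mg²⁺(aq); hence Q = ([V²⁺(aq)]^2·[Mg²⁺(aq)]) / [V³⁺(aq)]^2 = 9.56×10^−8 (log Q = −7.019).
Applying E = E° − (RT ln10/nF)·log Q gives +2.11 − (0.0592/2)(−7.019) = +2.318 V.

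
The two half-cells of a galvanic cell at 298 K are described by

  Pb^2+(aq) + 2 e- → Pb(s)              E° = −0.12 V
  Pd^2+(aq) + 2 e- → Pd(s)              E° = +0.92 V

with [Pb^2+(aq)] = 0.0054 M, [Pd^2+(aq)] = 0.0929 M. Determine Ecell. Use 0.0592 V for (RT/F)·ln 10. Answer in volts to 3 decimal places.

Since E°(Pd²⁺/Pd) > E°(Pb²⁺/Pb), Pd²⁺/Pd serves as the cathode.
E°cell = +0.92 − (−0.12) = +1.04 V, with n = 2 electrons transferred.
The balanced reaction is Pd^2+(aq) + Pb(s) → Pd(s) + Pb^2+(aq), so Q = [Pb^2+(aq)] / [Pd^2+(aq)] = 0.0581 and log Q = −1.236.
By the Nernst equation, E = +1.04 − (0.0592/2)·(−1.236) = +1.077 V.

+1.077 V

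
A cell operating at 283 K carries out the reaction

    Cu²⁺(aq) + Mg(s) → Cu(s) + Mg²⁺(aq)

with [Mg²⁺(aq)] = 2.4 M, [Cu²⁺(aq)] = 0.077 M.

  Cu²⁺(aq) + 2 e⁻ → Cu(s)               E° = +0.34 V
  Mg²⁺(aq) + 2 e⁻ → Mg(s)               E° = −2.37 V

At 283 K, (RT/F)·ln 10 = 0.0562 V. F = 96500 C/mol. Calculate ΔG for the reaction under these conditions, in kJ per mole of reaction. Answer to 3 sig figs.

−515 kJ/mol

The standard cell potential is +0.34 − (−2.37) = +2.71 V, with n = 2 electrons in the balanced equation.
The reaction quotient is [Mg²⁺(aq)] / [Cu²⁺(aq)] = 31.2; by Nernst, E = +2.71 − (0.0562/2)(1.494) = +2.6680 V.
ΔG = −nFE = −(2)(96500)(+2.6680) J/mol = −515 kJ/mol.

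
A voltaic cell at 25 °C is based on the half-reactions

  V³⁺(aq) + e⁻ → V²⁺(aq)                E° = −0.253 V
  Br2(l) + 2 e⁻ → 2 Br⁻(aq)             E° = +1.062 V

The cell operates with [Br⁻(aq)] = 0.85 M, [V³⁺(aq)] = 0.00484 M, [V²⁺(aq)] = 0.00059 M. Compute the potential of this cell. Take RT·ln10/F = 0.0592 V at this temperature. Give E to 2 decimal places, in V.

Br₂/Br⁻ is reduced (cathode, E° = +1.062 V) and V³⁺/V²⁺ is oxidized (anode).
E°cell = E°cat − E°an = +1.062 − (−0.253) = +1.315 V; n = 2.
Balancing gives Br2(l) + 2 V²⁺(aq) → 2 Br⁻(aq) + 2 V³⁺(aq); hence Q = ([Br⁻(aq)]^2·[V³⁺(aq)]^2) / [V²⁺(aq)]^2 = 48.6 (log Q = 1.687).
Applying E = E° − (RT ln10/nF)·log Q gives +1.315 − (0.0592/2)(1.687) = +1.27 V.

+1.27 V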